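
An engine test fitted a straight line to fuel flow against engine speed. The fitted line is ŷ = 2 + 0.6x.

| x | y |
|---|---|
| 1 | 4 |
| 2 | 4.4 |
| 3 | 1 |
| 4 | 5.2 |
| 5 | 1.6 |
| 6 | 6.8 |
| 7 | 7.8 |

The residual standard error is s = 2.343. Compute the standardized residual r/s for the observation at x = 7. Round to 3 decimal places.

0.683

ŷ = 2 + 0.6·7 = 6.2
r = 7.8 − 6.2 = 1.6
r/s = 1.6 / 2.343 = 0.683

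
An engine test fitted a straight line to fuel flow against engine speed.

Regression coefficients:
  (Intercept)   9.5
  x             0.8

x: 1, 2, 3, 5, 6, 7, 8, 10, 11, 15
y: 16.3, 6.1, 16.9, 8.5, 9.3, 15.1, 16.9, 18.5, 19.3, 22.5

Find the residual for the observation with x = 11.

e = 1

ŷ = 9.5 + 0.8·11 = 18.3
e = 19.3 − 18.3 = 1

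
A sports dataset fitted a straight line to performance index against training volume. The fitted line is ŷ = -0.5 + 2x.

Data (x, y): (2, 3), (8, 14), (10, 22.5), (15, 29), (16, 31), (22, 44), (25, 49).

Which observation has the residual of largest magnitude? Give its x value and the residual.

x = 10, r = 3

x=2: ŷ = -0.5 + 2·2 = 3.5; r = 3 − 3.5 = -0.5
x=8: ŷ = -0.5 + 2·8 = 15.5; r = 14 − 15.5 = -1.5
x=10: ŷ = -0.5 + 2·10 = 19.5; r = 22.5 − 19.5 = 3
x=15: ŷ = -0.5 + 2·15 = 29.5; r = 29 − 29.5 = -0.5
x=16: ŷ = -0.5 + 2·16 = 31.5; r = 31 − 31.5 = -0.5
x=22: ŷ = -0.5 + 2·22 = 43.5; r = 44 − 43.5 = 0.5
x=25: ŷ = -0.5 + 2·25 = 49.5; r = 49 − 49.5 = -0.5
Largest |r| is 3 at x = 10, residual 3.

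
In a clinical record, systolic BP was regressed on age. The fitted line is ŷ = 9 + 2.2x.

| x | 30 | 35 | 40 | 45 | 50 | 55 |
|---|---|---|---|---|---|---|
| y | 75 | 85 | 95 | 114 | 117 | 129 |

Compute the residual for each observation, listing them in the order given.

0, -1, -2, 6, -2, -1

x=30: ŷ = 9 + 2.2·30 = 75; r = 75 − 75 = 0
x=35: ŷ = 9 + 2.2·35 = 86; r = 85 − 86 = -1
x=40: ŷ = 9 + 2.2·40 = 97; r = 95 − 97 = -2
x=45: ŷ = 9 + 2.2·45 = 108; r = 114 − 108 = 6
x=50: ŷ = 9 + 2.2·50 = 119; r = 117 − 119 = -2
x=55: ŷ = 9 + 2.2·55 = 130; r = 129 − 130 = -1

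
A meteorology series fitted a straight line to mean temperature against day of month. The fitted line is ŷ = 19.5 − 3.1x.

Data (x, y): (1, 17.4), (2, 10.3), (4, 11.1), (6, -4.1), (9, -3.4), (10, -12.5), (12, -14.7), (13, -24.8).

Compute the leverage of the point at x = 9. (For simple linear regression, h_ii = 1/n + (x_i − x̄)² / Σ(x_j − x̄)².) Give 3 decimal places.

x̄ = (1 + 2 + 4 + 6 + 9 + 10 + 12 + 13)/8 = 7.125
Σ(x − x̄)² = 37.5156 + 26.2656 + 9.76562 + 1.26562 + 3.51562 + 8.26562 + 23.7656 + 34.5156 = 144.875
h = 1/8 + (1.875)²/144.875 = 0.125 + 0.0242666 = 0.149

h = 0.149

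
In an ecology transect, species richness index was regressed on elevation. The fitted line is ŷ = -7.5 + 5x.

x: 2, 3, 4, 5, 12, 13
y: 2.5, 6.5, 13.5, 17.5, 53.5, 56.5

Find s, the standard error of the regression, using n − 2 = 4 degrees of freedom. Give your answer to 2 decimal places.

s = 1.00

x=2: ŷ = -7.5 + 5·2 = 2.5; e = 2.5 − 2.5 = 0
x=3: ŷ = -7.5 + 5·3 = 7.5; e = 6.5 − 7.5 = -1
x=4: ŷ = -7.5 + 5·4 = 12.5; e = 13.5 − 12.5 = 1
x=5: ŷ = -7.5 + 5·5 = 17.5; e = 17.5 − 17.5 = 0
x=12: ŷ = -7.5 + 5·12 = 52.5; e = 53.5 − 52.5 = 1
x=13: ŷ = -7.5 + 5·13 = 57.5; e = 56.5 − 57.5 = -1
SSE = 0 + 1 + 1 + 0 + 1 + 1 = 4
s = √(4/4) = √1 ≈ 1.00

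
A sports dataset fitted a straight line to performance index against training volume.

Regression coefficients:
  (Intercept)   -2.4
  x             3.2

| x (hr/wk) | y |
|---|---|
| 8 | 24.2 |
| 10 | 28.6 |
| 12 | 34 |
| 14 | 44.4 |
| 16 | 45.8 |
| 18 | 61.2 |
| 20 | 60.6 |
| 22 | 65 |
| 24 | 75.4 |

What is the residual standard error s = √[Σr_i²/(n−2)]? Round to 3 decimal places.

s = 3.071

x=8: ŷ = -2.4 + 3.2·8 = 23.2; r = 24.2 − 23.2 = 1
x=10: ŷ = -2.4 + 3.2·10 = 29.6; r = 28.6 − 29.6 = -1
x=12: ŷ = -2.4 + 3.2·12 = 36; r = 34 − 36 = -2
x=14: ŷ = -2.4 + 3.2·14 = 42.4; r = 44.4 − 42.4 = 2
x=16: ŷ = -2.4 + 3.2·16 = 48.8; r = 45.8 − 48.8 = -3
x=18: ŷ = -2.4 + 3.2·18 = 55.2; r = 61.2 − 55.2 = 6
x=20: ŷ = -2.4 + 3.2·20 = 61.6; r = 60.6 − 61.6 = -1
x=22: ŷ = -2.4 + 3.2·22 = 68; r = 65 − 68 = -3
x=24: ŷ = -2.4 + 3.2·24 = 74.4; r = 75.4 − 74.4 = 1
SSE = 1 + 1 + 4 + 4 + 9 + 36 + 1 + 9 + 1 = 66
s = √(66/7) = √9.42857 ≈ 3.071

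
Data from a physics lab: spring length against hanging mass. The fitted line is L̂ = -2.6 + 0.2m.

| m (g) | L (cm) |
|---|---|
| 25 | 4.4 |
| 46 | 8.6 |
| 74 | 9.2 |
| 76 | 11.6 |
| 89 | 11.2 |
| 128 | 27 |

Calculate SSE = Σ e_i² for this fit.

m=25: L̂ = -2.6 + 0.2·25 = 2.4; e = 4.4 − 2.4 = 2
m=46: L̂ = -2.6 + 0.2·46 = 6.6; e = 8.6 − 6.6 = 2
m=74: L̂ = -2.6 + 0.2·74 = 12.2; e = 9.2 − 12.2 = -3
m=76: L̂ = -2.6 + 0.2·76 = 12.6; e = 11.6 − 12.6 = -1
m=89: L̂ = -2.6 + 0.2·89 = 15.2; e = 11.2 − 15.2 = -4
m=128: L̂ = -2.6 + 0.2·128 = 23; e = 27 − 23 = 4
SSE = 4 + 4 + 9 + 1 + 16 + 16 = 50

SSE = 50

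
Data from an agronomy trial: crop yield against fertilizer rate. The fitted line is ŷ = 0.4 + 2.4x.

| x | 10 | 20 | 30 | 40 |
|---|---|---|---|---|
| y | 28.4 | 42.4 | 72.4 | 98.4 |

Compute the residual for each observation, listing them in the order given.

x=10: ŷ = 0.4 + 2.4·10 = 24.4; r = 28.4 − 24.4 = 4
x=20: ŷ = 0.4 + 2.4·20 = 48.4; r = 42.4 − 48.4 = -6
x=30: ŷ = 0.4 + 2.4·30 = 72.4; r = 72.4 − 72.4 = 0
x=40: ŷ = 0.4 + 2.4·40 = 96.4; r = 98.4 − 96.4 = 2

4, -6, 0, 2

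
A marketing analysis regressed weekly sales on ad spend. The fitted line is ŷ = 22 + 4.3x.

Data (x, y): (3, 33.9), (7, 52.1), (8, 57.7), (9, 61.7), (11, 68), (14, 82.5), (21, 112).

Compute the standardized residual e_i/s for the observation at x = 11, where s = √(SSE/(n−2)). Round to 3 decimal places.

-1.233

x=3: ŷ = 22 + 4.3·3 = 34.9; e = 33.9 − 34.9 = -1
x=7: ŷ = 22 + 4.3·7 = 52.1; e = 52.1 − 52.1 = 0
x=8: ŷ = 22 + 4.3·8 = 56.4; e = 57.7 − 56.4 = 1.3
x=9: ŷ = 22 + 4.3·9 = 60.7; e = 61.7 − 60.7 = 1
x=11: ŷ = 22 + 4.3·11 = 69.3; e = 68 − 69.3 = -1.3
x=14: ŷ = 22 + 4.3·14 = 82.2; e = 82.5 − 82.2 = 0.3
x=21: ŷ = 22 + 4.3·21 = 112.3; e = 112 − 112.3 = -0.3
SSE = 1 + 0 + 1.69 + 1 + 1.69 + 0.09 + 0.09 = 5.56
s = √(5.56/5) = 1.05451
e/s = -1.3 / 1.05451 = -1.233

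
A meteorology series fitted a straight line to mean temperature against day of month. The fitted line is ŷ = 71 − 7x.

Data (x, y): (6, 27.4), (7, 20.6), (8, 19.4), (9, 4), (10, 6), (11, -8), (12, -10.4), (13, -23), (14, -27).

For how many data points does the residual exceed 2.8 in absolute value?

4

x=6: ŷ = 71 − 7·6 = 29; r = 27.4 − 29 = -1.6
x=7: ŷ = 71 − 7·7 = 22; r = 20.6 − 22 = -1.4
x=8: ŷ = 71 − 7·8 = 15; r = 19.4 − 15 = 4.4
x=9: ŷ = 71 − 7·9 = 8; r = 4 − 8 = -4
x=10: ŷ = 71 − 7·10 = 1; r = 6 − 1 = 5
x=11: ŷ = 71 − 7·11 = -6; r = -8 − (-6) = -2
x=12: ŷ = 71 − 7·12 = -13; r = -10.4 − (-13) = 2.6
x=13: ŷ = 71 − 7·13 = -20; r = -23 − (-20) = -3
x=14: ŷ = 71 − 7·14 = -27; r = -27 − (-27) = 0
|r| > 2.8: x=8 (|r|=4.4), x=9 (|r|=4), x=10 (|r|=5), x=13 (|r|=3) → 4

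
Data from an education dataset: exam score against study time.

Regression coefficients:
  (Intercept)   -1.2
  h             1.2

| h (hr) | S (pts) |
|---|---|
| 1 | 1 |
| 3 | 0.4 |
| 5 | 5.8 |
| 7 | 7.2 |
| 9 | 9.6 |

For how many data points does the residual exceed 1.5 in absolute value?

h=1: Ŝ = -1.2 + 1.2·1 = 0; e = 1 − 0 = 1
h=3: Ŝ = -1.2 + 1.2·3 = 2.4; e = 0.4 − 2.4 = -2
h=5: Ŝ = -1.2 + 1.2·5 = 4.8; e = 5.8 − 4.8 = 1
h=7: Ŝ = -1.2 + 1.2·7 = 7.2; e = 7.2 − 7.2 = 0
h=9: Ŝ = -1.2 + 1.2·9 = 9.6; e = 9.6 − 9.6 = 0
|e| > 1.5: h=3 (|e|=2) → 1

1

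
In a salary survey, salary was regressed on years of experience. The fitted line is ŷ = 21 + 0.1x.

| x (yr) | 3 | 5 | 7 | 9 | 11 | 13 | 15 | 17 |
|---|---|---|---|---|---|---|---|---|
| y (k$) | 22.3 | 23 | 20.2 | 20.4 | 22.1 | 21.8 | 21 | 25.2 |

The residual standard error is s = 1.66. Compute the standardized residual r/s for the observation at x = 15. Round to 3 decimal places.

ŷ = 21 + 0.1·15 = 22.5
r = 21 − 22.5 = -1.5
r/s = -1.5 / 1.66 = -0.904

-0.904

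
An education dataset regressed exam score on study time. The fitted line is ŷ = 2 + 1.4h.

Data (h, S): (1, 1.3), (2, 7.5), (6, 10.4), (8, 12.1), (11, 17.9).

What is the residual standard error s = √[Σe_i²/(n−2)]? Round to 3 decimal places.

h=1: ŷ = 2 + 1.4·1 = 3.4; e = 1.3 − 3.4 = -2.1
h=2: ŷ = 2 + 1.4·2 = 4.8; e = 7.5 − 4.8 = 2.7
h=6: ŷ = 2 + 1.4·6 = 10.4; e = 10.4 − 10.4 = 0
h=8: ŷ = 2 + 1.4·8 = 13.2; e = 12.1 − 13.2 = -1.1
h=11: ŷ = 2 + 1.4·11 = 17.4; e = 17.9 − 17.4 = 0.5
SSE = 4.41 + 7.29 + 0 + 1.21 + 0.25 = 13.16
s = √(13.16/3) = √4.38667 ≈ 2.094

s = 2.094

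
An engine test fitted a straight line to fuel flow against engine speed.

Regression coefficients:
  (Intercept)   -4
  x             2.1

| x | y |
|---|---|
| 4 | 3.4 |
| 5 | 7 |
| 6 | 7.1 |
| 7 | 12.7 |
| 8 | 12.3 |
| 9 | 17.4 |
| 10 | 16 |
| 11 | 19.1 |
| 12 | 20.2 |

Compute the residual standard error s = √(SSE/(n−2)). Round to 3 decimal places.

x=4: ŷ = -4 + 2.1·4 = 4.4; e = 3.4 − 4.4 = -1
x=5: ŷ = -4 + 2.1·5 = 6.5; e = 7 − 6.5 = 0.5
x=6: ŷ = -4 + 2.1·6 = 8.6; e = 7.1 − 8.6 = -1.5
x=7: ŷ = -4 + 2.1·7 = 10.7; e = 12.7 − 10.7 = 2
x=8: ŷ = -4 + 2.1·8 = 12.8; e = 12.3 − 12.8 = -0.5
x=9: ŷ = -4 + 2.1·9 = 14.9; e = 17.4 − 14.9 = 2.5
x=10: ŷ = -4 + 2.1·10 = 17; e = 16 − 17 = -1
x=11: ŷ = -4 + 2.1·11 = 19.1; e = 19.1 − 19.1 = 0
x=12: ŷ = -4 + 2.1·12 = 21.2; e = 20.2 − 21.2 = -1
SSE = 1 + 0.25 + 2.25 + 4 + 0.25 + 6.25 + 1 + 0 + 1 = 16
s = √(16/7) = √2.28571 ≈ 1.512

s = 1.512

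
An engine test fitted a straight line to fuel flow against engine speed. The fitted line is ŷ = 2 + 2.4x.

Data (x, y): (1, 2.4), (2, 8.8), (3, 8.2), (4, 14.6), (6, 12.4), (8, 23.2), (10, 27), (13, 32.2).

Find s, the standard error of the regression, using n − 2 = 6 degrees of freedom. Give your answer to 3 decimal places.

s = 2.582

x=1: ŷ = 2 + 2.4·1 = 4.4; e = 2.4 − 4.4 = -2
x=2: ŷ = 2 + 2.4·2 = 6.8; e = 8.8 − 6.8 = 2
x=3: ŷ = 2 + 2.4·3 = 9.2; e = 8.2 − 9.2 = -1
x=4: ŷ = 2 + 2.4·4 = 11.6; e = 14.6 − 11.6 = 3
x=6: ŷ = 2 + 2.4·6 = 16.4; e = 12.4 − 16.4 = -4
x=8: ŷ = 2 + 2.4·8 = 21.2; e = 23.2 − 21.2 = 2
x=10: ŷ = 2 + 2.4·10 = 26; e = 27 − 26 = 1
x=13: ŷ = 2 + 2.4·13 = 33.2; e = 32.2 − 33.2 = -1
SSE = 4 + 4 + 1 + 9 + 16 + 4 + 1 + 1 = 40
s = √(40/6) = √6.66667 ≈ 2.582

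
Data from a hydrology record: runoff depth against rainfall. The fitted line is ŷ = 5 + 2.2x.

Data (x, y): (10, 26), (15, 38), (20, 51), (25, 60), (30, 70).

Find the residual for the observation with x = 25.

r = 0

ŷ = 5 + 2.2·25 = 60
r = 60 − 60 = 0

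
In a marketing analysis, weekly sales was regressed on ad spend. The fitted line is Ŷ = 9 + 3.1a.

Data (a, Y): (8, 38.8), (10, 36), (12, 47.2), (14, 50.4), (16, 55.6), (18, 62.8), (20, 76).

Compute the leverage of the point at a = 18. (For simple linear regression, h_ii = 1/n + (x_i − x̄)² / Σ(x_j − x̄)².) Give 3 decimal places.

ā = (8 + 10 + 12 + 14 + 16 + 18 + 20)/7 = 14
Σ(a − ā)² = 36 + 16 + 4 + 0 + 4 + 16 + 36 = 112
h = 1/7 + (4)²/112 = 0.142857 + 0.142857 = 0.286

h = 0.286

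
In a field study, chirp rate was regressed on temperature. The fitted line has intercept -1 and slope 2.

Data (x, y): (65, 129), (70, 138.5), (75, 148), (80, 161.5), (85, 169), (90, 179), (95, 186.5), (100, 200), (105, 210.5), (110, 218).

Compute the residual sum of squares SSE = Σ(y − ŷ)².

SSE = 18

x=65: ŷ = -1 + 2·65 = 129; r = 129 − 129 = 0
x=70: ŷ = -1 + 2·70 = 139; r = 138.5 − 139 = -0.5
x=75: ŷ = -1 + 2·75 = 149; r = 148 − 149 = -1
x=80: ŷ = -1 + 2·80 = 159; r = 161.5 − 159 = 2.5
x=85: ŷ = -1 + 2·85 = 169; r = 169 − 169 = 0
x=90: ŷ = -1 + 2·90 = 179; r = 179 − 179 = 0
x=95: ŷ = -1 + 2·95 = 189; r = 186.5 − 189 = -2.5
x=100: ŷ = -1 + 2·100 = 199; r = 200 − 199 = 1
x=105: ŷ = -1 + 2·105 = 209; r = 210.5 − 209 = 1.5
x=110: ŷ = -1 + 2·110 = 219; r = 218 − 219 = -1
SSE = 0 + 0.25 + 1 + 6.25 + 0 + 0 + 6.25 + 1 + 2.25 + 1 = 18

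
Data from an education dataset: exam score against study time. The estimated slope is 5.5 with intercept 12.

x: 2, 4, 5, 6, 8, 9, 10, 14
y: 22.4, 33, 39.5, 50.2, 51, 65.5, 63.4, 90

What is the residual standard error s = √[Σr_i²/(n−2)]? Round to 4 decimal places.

s = 3.7274

x=2: ŷ = 12 + 5.5·2 = 23; r = 22.4 − 23 = -0.6
x=4: ŷ = 12 + 5.5·4 = 34; r = 33 − 34 = -1
x=5: ŷ = 12 + 5.5·5 = 39.5; r = 39.5 − 39.5 = 0
x=6: ŷ = 12 + 5.5·6 = 45; r = 50.2 − 45 = 5.2
x=8: ŷ = 12 + 5.5·8 = 56; r = 51 − 56 = -5
x=9: ŷ = 12 + 5.5·9 = 61.5; r = 65.5 − 61.5 = 4
x=10: ŷ = 12 + 5.5·10 = 67; r = 63.4 − 67 = -3.6
x=14: ŷ = 12 + 5.5·14 = 89; r = 90 − 89 = 1
SSE = 0.36 + 1 + 0 + 27.04 + 25 + 16 + 12.96 + 1 = 83.36
s = √(83.36/6) = √13.8933 ≈ 3.7274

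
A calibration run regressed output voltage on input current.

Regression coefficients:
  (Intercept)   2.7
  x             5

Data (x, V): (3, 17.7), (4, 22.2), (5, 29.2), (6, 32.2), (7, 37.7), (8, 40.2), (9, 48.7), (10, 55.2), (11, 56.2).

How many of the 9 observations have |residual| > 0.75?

x=3: V̂ = 2.7 + 5·3 = 17.7; r = 17.7 − 17.7 = 0
x=4: V̂ = 2.7 + 5·4 = 22.7; r = 22.2 − 22.7 = -0.5
x=5: V̂ = 2.7 + 5·5 = 27.7; r = 29.2 − 27.7 = 1.5
x=6: V̂ = 2.7 + 5·6 = 32.7; r = 32.2 − 32.7 = -0.5
x=7: V̂ = 2.7 + 5·7 = 37.7; r = 37.7 − 37.7 = 0
x=8: V̂ = 2.7 + 5·8 = 42.7; r = 40.2 − 42.7 = -2.5
x=9: V̂ = 2.7 + 5·9 = 47.7; r = 48.7 − 47.7 = 1
x=10: V̂ = 2.7 + 5·10 = 52.7; r = 55.2 − 52.7 = 2.5
x=11: V̂ = 2.7 + 5·11 = 57.7; r = 56.2 − 57.7 = -1.5
|r| > 0.75: x=5 (|r|=1.5), x=8 (|r|=2.5), x=9 (|r|=1), x=10 (|r|=2.5), x=11 (|r|=1.5) → 5

5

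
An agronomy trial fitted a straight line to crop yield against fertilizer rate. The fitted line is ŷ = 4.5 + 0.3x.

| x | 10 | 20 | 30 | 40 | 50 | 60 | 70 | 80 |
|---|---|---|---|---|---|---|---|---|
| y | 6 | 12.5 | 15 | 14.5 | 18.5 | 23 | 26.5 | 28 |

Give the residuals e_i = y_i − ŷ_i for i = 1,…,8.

-1.5, 2, 1.5, -2, -1, 0.5, 1, -0.5

x=10: ŷ = 4.5 + 0.3·10 = 7.5; e = 6 − 7.5 = -1.5
x=20: ŷ = 4.5 + 0.3·20 = 10.5; e = 12.5 − 10.5 = 2
x=30: ŷ = 4.5 + 0.3·30 = 13.5; e = 15 − 13.5 = 1.5
x=40: ŷ = 4.5 + 0.3·40 = 16.5; e = 14.5 − 16.5 = -2
x=50: ŷ = 4.5 + 0.3·50 = 19.5; e = 18.5 − 19.5 = -1
x=60: ŷ = 4.5 + 0.3·60 = 22.5; e = 23 − 22.5 = 0.5
x=70: ŷ = 4.5 + 0.3·70 = 25.5; e = 26.5 − 25.5 = 1
x=80: ŷ = 4.5 + 0.3·80 = 28.5; e = 28 − 28.5 = -0.5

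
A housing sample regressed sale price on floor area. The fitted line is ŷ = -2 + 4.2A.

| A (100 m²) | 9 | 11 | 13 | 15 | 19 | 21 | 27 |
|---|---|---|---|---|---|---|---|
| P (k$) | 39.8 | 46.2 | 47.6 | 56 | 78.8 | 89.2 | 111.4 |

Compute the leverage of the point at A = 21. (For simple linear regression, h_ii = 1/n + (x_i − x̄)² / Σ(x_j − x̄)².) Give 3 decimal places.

Ā = (9 + 11 + 13 + 15 + 19 + 21 + 27)/7 = 16.4286
Σ(A − Ā)² = 55.1837 + 29.4694 + 11.7551 + 2.04082 + 6.61224 + 20.898 + 111.755 = 237.714
h = 1/7 + (4.57143)²/237.714 = 0.142857 + 0.0879121 = 0.231

h = 0.231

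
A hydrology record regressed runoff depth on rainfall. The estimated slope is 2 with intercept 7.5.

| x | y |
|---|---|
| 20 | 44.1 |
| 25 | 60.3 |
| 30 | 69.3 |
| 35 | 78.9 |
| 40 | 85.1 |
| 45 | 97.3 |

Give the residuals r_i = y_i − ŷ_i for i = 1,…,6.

x=20: ŷ = 7.5 + 2·20 = 47.5; r = 44.1 − 47.5 = -3.4
x=25: ŷ = 7.5 + 2·25 = 57.5; r = 60.3 − 57.5 = 2.8
x=30: ŷ = 7.5 + 2·30 = 67.5; r = 69.3 − 67.5 = 1.8
x=35: ŷ = 7.5 + 2·35 = 77.5; r = 78.9 − 77.5 = 1.4
x=40: ŷ = 7.5 + 2·40 = 87.5; r = 85.1 − 87.5 = -2.4
x=45: ŷ = 7.5 + 2·45 = 97.5; r = 97.3 − 97.5 = -0.2

-3.4, 2.8, 1.8, 1.4, -2.4, -0.2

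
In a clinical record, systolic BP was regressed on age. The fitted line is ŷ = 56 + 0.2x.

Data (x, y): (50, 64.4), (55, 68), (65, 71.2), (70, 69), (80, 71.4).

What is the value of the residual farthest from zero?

e = 2.2

x=50: ŷ = 56 + 0.2·50 = 66; e = 64.4 − 66 = -1.6
x=55: ŷ = 56 + 0.2·55 = 67; e = 68 − 67 = 1
x=65: ŷ = 56 + 0.2·65 = 69; e = 71.2 − 69 = 2.2
x=70: ŷ = 56 + 0.2·70 = 70; e = 69 − 70 = -1
x=80: ŷ = 56 + 0.2·80 = 72; e = 71.4 − 72 = -0.6
Largest |e| is 2.2 at x = 65, residual 2.2.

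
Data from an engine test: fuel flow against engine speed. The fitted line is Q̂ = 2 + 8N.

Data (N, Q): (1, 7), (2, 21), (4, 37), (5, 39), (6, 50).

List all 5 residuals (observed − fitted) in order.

-3, 3, 3, -3, 0

N=1: Q̂ = 2 + 8·1 = 10; e = 7 − 10 = -3
N=2: Q̂ = 2 + 8·2 = 18; e = 21 − 18 = 3
N=4: Q̂ = 2 + 8·4 = 34; e = 37 − 34 = 3
N=5: Q̂ = 2 + 8·5 = 42; e = 39 − 42 = -3
N=6: Q̂ = 2 + 8·6 = 50; e = 50 − 50 = 0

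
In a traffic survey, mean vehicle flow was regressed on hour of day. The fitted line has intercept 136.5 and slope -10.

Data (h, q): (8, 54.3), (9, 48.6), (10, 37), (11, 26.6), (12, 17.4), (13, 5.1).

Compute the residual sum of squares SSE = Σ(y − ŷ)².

h=8: q̂ = 136.5 − 10·8 = 56.5; e = 54.3 − 56.5 = -2.2
h=9: q̂ = 136.5 − 10·9 = 46.5; e = 48.6 − 46.5 = 2.1
h=10: q̂ = 136.5 − 10·10 = 36.5; e = 37 − 36.5 = 0.5
h=11: q̂ = 136.5 − 10·11 = 26.5; e = 26.6 − 26.5 = 0.1
h=12: q̂ = 136.5 − 10·12 = 16.5; e = 17.4 − 16.5 = 0.9
h=13: q̂ = 136.5 − 10·13 = 6.5; e = 5.1 − 6.5 = -1.4
SSE = 4.84 + 4.41 + 0.25 + 0.01 + 0.81 + 1.96 = 12.28

SSE = 12.28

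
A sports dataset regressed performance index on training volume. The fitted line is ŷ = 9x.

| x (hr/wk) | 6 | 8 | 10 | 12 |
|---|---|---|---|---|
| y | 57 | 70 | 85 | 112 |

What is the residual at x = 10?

ŷ = 9·10 = 90
e = 85 − 90 = -5

e = -5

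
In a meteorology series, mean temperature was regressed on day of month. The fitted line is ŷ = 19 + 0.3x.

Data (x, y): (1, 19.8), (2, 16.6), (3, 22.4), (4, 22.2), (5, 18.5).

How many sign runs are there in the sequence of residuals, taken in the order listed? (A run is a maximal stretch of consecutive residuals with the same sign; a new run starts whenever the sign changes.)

x=1: ŷ = 19 + 0.3·1 = 19.3; e = 19.8 − 19.3 = 0.5
x=2: ŷ = 19 + 0.3·2 = 19.6; e = 16.6 − 19.6 = -3
x=3: ŷ = 19 + 0.3·3 = 19.9; e = 22.4 − 19.9 = 2.5
x=4: ŷ = 19 + 0.3·4 = 20.2; e = 22.2 − 20.2 = 2
x=5: ŷ = 19 + 0.3·5 = 20.5; e = 18.5 − 20.5 = -2
Signs: + − + + −
Runs: +×1, −×1, +×2, −×1 → 4

4 runs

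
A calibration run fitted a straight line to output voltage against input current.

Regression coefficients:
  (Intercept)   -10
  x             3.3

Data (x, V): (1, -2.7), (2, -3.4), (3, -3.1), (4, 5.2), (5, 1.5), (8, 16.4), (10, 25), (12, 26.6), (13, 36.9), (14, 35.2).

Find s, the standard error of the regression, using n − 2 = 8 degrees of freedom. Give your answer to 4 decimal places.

s = 3.2404

x=1: ŷ = -10 + 3.3·1 = -6.7; r = -2.7 − (-6.7) = 4
x=2: ŷ = -10 + 3.3·2 = -3.4; r = -3.4 − (-3.4) = 0
x=3: ŷ = -10 + 3.3·3 = -0.1; r = -3.1 − (-0.1) = -3
x=4: ŷ = -10 + 3.3·4 = 3.2; r = 5.2 − 3.2 = 2
x=5: ŷ = -10 + 3.3·5 = 6.5; r = 1.5 − 6.5 = -5
x=8: ŷ = -10 + 3.3·8 = 16.4; r = 16.4 − 16.4 = 0
x=10: ŷ = -10 + 3.3·10 = 23; r = 25 − 23 = 2
x=12: ŷ = -10 + 3.3·12 = 29.6; r = 26.6 − 29.6 = -3
x=13: ŷ = -10 + 3.3·13 = 32.9; r = 36.9 − 32.9 = 4
x=14: ŷ = -10 + 3.3·14 = 36.2; r = 35.2 − 36.2 = -1
SSE = 16 + 0 + 9 + 4 + 25 + 0 + 4 + 9 + 16 + 1 = 84
s = √(84/8) = √10.5 ≈ 3.2404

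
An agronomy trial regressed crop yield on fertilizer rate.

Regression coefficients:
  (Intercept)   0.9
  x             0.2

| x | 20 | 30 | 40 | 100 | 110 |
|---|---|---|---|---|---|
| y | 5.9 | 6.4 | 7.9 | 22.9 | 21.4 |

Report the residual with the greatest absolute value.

x=20: ŷ = 0.9 + 0.2·20 = 4.9; e = 5.9 − 4.9 = 1
x=30: ŷ = 0.9 + 0.2·30 = 6.9; e = 6.4 − 6.9 = -0.5
x=40: ŷ = 0.9 + 0.2·40 = 8.9; e = 7.9 − 8.9 = -1
x=100: ŷ = 0.9 + 0.2·100 = 20.9; e = 22.9 − 20.9 = 2
x=110: ŷ = 0.9 + 0.2·110 = 22.9; e = 21.4 − 22.9 = -1.5
Largest |e| is 2 at x = 100, residual 2.

e = 2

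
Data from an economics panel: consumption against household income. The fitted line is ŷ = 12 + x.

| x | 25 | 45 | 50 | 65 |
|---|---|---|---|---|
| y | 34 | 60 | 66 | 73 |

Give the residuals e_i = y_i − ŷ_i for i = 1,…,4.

x=25: ŷ = 12 + 25 = 37; e = 34 − 37 = -3
x=45: ŷ = 12 + 45 = 57; e = 60 − 57 = 3
x=50: ŷ = 12 + 50 = 62; e = 66 − 62 = 4
x=65: ŷ = 12 + 65 = 77; e = 73 − 77 = -4

-3, 3, 4, -4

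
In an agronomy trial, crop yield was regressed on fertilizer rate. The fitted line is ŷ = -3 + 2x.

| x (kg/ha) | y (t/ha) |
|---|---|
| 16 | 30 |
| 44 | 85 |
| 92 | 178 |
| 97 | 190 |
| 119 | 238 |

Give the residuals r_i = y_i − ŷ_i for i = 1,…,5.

x=16: ŷ = -3 + 2·16 = 29; r = 30 − 29 = 1
x=44: ŷ = -3 + 2·44 = 85; r = 85 − 85 = 0
x=92: ŷ = -3 + 2·92 = 181; r = 178 − 181 = -3
x=97: ŷ = -3 + 2·97 = 191; r = 190 − 191 = -1
x=119: ŷ = -3 + 2·119 = 235; r = 238 − 235 = 3

1, 0, -3, -1, 3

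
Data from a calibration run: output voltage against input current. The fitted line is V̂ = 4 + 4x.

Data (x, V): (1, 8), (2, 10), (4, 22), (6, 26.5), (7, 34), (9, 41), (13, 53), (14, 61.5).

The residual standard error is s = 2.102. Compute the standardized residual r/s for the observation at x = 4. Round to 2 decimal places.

0.95

V̂ = 4 + 4·4 = 20
r = 22 − 20 = 2
r/s = 2 / 2.102 = 0.95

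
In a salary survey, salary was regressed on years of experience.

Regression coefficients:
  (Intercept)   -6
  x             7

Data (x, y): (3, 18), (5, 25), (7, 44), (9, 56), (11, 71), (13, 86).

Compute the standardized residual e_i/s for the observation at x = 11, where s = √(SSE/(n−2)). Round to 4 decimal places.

0.0000

x=3: ŷ = -6 + 7·3 = 15; e = 18 − 15 = 3
x=5: ŷ = -6 + 7·5 = 29; e = 25 − 29 = -4
x=7: ŷ = -6 + 7·7 = 43; e = 44 − 43 = 1
x=9: ŷ = -6 + 7·9 = 57; e = 56 − 57 = -1
x=11: ŷ = -6 + 7·11 = 71; e = 71 − 71 = 0
x=13: ŷ = -6 + 7·13 = 85; e = 86 − 85 = 1
SSE = 9 + 16 + 1 + 1 + 0 + 1 = 28
s = √(28/4) = 2.64575
e/s = 0 / 2.64575 = 0.0000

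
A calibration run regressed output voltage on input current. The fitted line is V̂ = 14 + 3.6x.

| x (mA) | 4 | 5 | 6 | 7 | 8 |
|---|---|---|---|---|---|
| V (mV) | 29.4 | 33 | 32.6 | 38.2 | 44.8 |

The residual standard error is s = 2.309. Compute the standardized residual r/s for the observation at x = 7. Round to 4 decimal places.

-0.4331

V̂ = 14 + 3.6·7 = 39.2
r = 38.2 − 39.2 = -1
r/s = -1 / 2.309 = -0.4331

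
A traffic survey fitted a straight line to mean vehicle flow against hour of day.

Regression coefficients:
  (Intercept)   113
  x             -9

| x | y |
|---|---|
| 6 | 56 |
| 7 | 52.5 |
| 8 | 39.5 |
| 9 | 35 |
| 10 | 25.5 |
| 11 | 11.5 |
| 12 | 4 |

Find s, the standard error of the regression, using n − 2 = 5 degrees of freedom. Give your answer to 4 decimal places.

x=6: ŷ = 113 − 9·6 = 59; e = 56 − 59 = -3
x=7: ŷ = 113 − 9·7 = 50; e = 52.5 − 50 = 2.5
x=8: ŷ = 113 − 9·8 = 41; e = 39.5 − 41 = -1.5
x=9: ŷ = 113 − 9·9 = 32; e = 35 − 32 = 3
x=10: ŷ = 113 − 9·10 = 23; e = 25.5 − 23 = 2.5
x=11: ŷ = 113 − 9·11 = 14; e = 11.5 − 14 = -2.5
x=12: ŷ = 113 − 9·12 = 5; e = 4 − 5 = -1
SSE = 9 + 6.25 + 2.25 + 9 + 6.25 + 6.25 + 1 = 40
s = √(40/5) = √8 ≈ 2.8284

s = 2.8284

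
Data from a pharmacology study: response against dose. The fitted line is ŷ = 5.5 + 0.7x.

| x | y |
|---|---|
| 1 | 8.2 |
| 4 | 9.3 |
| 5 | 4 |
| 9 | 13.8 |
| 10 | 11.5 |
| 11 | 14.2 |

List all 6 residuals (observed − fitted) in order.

x=1: ŷ = 5.5 + 0.7·1 = 6.2; e = 8.2 − 6.2 = 2
x=4: ŷ = 5.5 + 0.7·4 = 8.3; e = 9.3 − 8.3 = 1
x=5: ŷ = 5.5 + 0.7·5 = 9; e = 4 − 9 = -5
x=9: ŷ = 5.5 + 0.7·9 = 11.8; e = 13.8 − 11.8 = 2
x=10: ŷ = 5.5 + 0.7·10 = 12.5; e = 11.5 − 12.5 = -1
x=11: ŷ = 5.5 + 0.7·11 = 13.2; e = 14.2 − 13.2 = 1

2, 1, -5, 2, -1, 1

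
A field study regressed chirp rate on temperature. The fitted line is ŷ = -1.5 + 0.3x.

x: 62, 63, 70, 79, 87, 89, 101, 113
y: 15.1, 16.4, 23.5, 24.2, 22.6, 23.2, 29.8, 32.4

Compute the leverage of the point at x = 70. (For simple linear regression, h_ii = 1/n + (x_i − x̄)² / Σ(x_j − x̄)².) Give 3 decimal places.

x̄ = (62 + 63 + 70 + 79 + 87 + 89 + 101 + 113)/8 = 83
Σ(x − x̄)² = 441 + 400 + 169 + 16 + 16 + 36 + 324 + 900 = 2302
h = 1/8 + (-13)²/2302 = 0.125 + 0.0734144 = 0.198

h = 0.198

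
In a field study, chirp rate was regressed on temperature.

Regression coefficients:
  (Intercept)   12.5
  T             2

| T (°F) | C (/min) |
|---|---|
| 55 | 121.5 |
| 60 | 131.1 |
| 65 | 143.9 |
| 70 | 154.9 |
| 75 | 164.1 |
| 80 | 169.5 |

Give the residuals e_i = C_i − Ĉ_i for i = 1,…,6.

T=55: Ĉ = 12.5 + 2·55 = 122.5; e = 121.5 − 122.5 = -1
T=60: Ĉ = 12.5 + 2·60 = 132.5; e = 131.1 − 132.5 = -1.4
T=65: Ĉ = 12.5 + 2·65 = 142.5; e = 143.9 − 142.5 = 1.4
T=70: Ĉ = 12.5 + 2·70 = 152.5; e = 154.9 − 152.5 = 2.4
T=75: Ĉ = 12.5 + 2·75 = 162.5; e = 164.1 − 162.5 = 1.6
T=80: Ĉ = 12.5 + 2·80 = 172.5; e = 169.5 − 172.5 = -3

-1, -1.4, 1.4, 2.4, 1.6, -3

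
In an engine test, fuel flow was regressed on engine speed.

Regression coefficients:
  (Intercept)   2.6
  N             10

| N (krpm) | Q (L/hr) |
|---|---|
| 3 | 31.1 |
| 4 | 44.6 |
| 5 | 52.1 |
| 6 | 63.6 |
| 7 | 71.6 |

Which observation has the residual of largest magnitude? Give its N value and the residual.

N=3: ŷ = 2.6 + 10·3 = 32.6; e = 31.1 − 32.6 = -1.5
N=4: ŷ = 2.6 + 10·4 = 42.6; e = 44.6 − 42.6 = 2
N=5: ŷ = 2.6 + 10·5 = 52.6; e = 52.1 − 52.6 = -0.5
N=6: ŷ = 2.6 + 10·6 = 62.6; e = 63.6 − 62.6 = 1
N=7: ŷ = 2.6 + 10·7 = 72.6; e = 71.6 − 72.6 = -1
Largest |e| is 2 at N = 4, residual 2.

N = 4, e = 2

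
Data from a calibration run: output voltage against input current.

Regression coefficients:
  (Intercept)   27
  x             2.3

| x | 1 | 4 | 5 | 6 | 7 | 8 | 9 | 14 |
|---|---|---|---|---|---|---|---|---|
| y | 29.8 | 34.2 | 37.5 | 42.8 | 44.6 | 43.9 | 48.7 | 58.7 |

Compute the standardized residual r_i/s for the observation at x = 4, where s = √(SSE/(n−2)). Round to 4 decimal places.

x=1: ŷ = 27 + 2.3·1 = 29.3; r = 29.8 − 29.3 = 0.5
x=4: ŷ = 27 + 2.3·4 = 36.2; r = 34.2 − 36.2 = -2
x=5: ŷ = 27 + 2.3·5 = 38.5; r = 37.5 − 38.5 = -1
x=6: ŷ = 27 + 2.3·6 = 40.8; r = 42.8 − 40.8 = 2
x=7: ŷ = 27 + 2.3·7 = 43.1; r = 44.6 − 43.1 = 1.5
x=8: ŷ = 27 + 2.3·8 = 45.4; r = 43.9 − 45.4 = -1.5
x=9: ŷ = 27 + 2.3·9 = 47.7; r = 48.7 − 47.7 = 1
x=14: ŷ = 27 + 2.3·14 = 59.2; r = 58.7 − 59.2 = -0.5
SSE = 0.25 + 4 + 1 + 4 + 2.25 + 2.25 + 1 + 0.25 = 15
s = √(15/6) = 1.58114
r/s = -2 / 1.58114 = -1.2649

-1.2649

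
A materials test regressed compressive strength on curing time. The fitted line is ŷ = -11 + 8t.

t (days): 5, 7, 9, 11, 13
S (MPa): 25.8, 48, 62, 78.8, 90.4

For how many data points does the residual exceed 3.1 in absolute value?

1

t=5: ŷ = -11 + 8·5 = 29; r = 25.8 − 29 = -3.2
t=7: ŷ = -11 + 8·7 = 45; r = 48 − 45 = 3
t=9: ŷ = -11 + 8·9 = 61; r = 62 − 61 = 1
t=11: ŷ = -11 + 8·11 = 77; r = 78.8 − 77 = 1.8
t=13: ŷ = -11 + 8·13 = 93; r = 90.4 − 93 = -2.6
|r| > 3.1: t=5 (|r|=3.2) → 1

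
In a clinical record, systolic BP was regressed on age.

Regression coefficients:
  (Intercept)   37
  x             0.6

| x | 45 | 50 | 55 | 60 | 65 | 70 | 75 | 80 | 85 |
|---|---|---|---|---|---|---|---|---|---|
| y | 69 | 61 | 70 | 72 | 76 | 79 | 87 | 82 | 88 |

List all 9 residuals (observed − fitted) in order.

5, -6, 0, -1, 0, 0, 5, -3, 0

x=45: ŷ = 37 + 0.6·45 = 64; r = 69 − 64 = 5
x=50: ŷ = 37 + 0.6·50 = 67; r = 61 − 67 = -6
x=55: ŷ = 37 + 0.6·55 = 70; r = 70 − 70 = 0
x=60: ŷ = 37 + 0.6·60 = 73; r = 72 − 73 = -1
x=65: ŷ = 37 + 0.6·65 = 76; r = 76 − 76 = 0
x=70: ŷ = 37 + 0.6·70 = 79; r = 79 − 79 = 0
x=75: ŷ = 37 + 0.6·75 = 82; r = 87 − 82 = 5
x=80: ŷ = 37 + 0.6·80 = 85; r = 82 − 85 = -3
x=85: ŷ = 37 + 0.6·85 = 88; r = 88 − 88 = 0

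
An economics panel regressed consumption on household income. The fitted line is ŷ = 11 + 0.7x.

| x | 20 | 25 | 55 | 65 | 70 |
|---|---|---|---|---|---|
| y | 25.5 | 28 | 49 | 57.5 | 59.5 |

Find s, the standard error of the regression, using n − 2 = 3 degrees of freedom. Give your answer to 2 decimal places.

x=20: ŷ = 11 + 0.7·20 = 25; r = 25.5 − 25 = 0.5
x=25: ŷ = 11 + 0.7·25 = 28.5; r = 28 − 28.5 = -0.5
x=55: ŷ = 11 + 0.7·55 = 49.5; r = 49 − 49.5 = -0.5
x=65: ŷ = 11 + 0.7·65 = 56.5; r = 57.5 − 56.5 = 1
x=70: ŷ = 11 + 0.7·70 = 60; r = 59.5 − 60 = -0.5
SSE = 0.25 + 0.25 + 0.25 + 1 + 0.25 = 2
s = √(2/3) = √0.666667 ≈ 0.82

s = 0.82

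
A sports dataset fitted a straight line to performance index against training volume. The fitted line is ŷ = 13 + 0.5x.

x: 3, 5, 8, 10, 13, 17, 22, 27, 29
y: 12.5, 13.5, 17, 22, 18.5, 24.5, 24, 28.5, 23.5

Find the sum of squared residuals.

x=3: ŷ = 13 + 0.5·3 = 14.5; e = 12.5 − 14.5 = -2
x=5: ŷ = 13 + 0.5·5 = 15.5; e = 13.5 − 15.5 = -2
x=8: ŷ = 13 + 0.5·8 = 17; e = 17 − 17 = 0
x=10: ŷ = 13 + 0.5·10 = 18; e = 22 − 18 = 4
x=13: ŷ = 13 + 0.5·13 = 19.5; e = 18.5 − 19.5 = -1
x=17: ŷ = 13 + 0.5·17 = 21.5; e = 24.5 − 21.5 = 3
x=22: ŷ = 13 + 0.5·22 = 24; e = 24 − 24 = 0
x=27: ŷ = 13 + 0.5·27 = 26.5; e = 28.5 − 26.5 = 2
x=29: ŷ = 13 + 0.5·29 = 27.5; e = 23.5 − 27.5 = -4
SSE = 4 + 4 + 0 + 16 + 1 + 9 + 0 + 4 + 16 = 54

SSE = 54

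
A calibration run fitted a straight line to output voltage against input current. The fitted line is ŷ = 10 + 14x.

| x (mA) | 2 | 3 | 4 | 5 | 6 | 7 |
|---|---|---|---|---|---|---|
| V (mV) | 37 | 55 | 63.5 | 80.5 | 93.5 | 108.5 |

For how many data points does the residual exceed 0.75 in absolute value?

x=2: ŷ = 10 + 14·2 = 38; e = 37 − 38 = -1
x=3: ŷ = 10 + 14·3 = 52; e = 55 − 52 = 3
x=4: ŷ = 10 + 14·4 = 66; e = 63.5 − 66 = -2.5
x=5: ŷ = 10 + 14·5 = 80; e = 80.5 − 80 = 0.5
x=6: ŷ = 10 + 14·6 = 94; e = 93.5 − 94 = -0.5
x=7: ŷ = 10 + 14·7 = 108; e = 108.5 − 108 = 0.5
|e| > 0.75: x=2 (|e|=1), x=3 (|e|=3), x=4 (|e|=2.5) → 3

3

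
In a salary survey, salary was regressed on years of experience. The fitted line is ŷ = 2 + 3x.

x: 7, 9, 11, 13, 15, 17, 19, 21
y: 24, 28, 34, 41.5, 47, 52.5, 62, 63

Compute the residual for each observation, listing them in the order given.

x=7: ŷ = 2 + 3·7 = 23; e = 24 − 23 = 1
x=9: ŷ = 2 + 3·9 = 29; e = 28 − 29 = -1
x=11: ŷ = 2 + 3·11 = 35; e = 34 − 35 = -1
x=13: ŷ = 2 + 3·13 = 41; e = 41.5 − 41 = 0.5
x=15: ŷ = 2 + 3·15 = 47; e = 47 − 47 = 0
x=17: ŷ = 2 + 3·17 = 53; e = 52.5 − 53 = -0.5
x=19: ŷ = 2 + 3·19 = 59; e = 62 − 59 = 3
x=21: ŷ = 2 + 3·21 = 65; e = 63 − 65 = -2

1, -1, -1, 0.5, 0, -0.5, 3, -2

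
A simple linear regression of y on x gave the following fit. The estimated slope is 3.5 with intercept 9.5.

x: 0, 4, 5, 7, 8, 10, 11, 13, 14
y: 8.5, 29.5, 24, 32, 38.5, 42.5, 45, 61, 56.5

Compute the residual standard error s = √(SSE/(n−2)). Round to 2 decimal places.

s = 3.85

x=0: ŷ = 9.5 + 3.5·0 = 9.5; r = 8.5 − 9.5 = -1
x=4: ŷ = 9.5 + 3.5·4 = 23.5; r = 29.5 − 23.5 = 6
x=5: ŷ = 9.5 + 3.5·5 = 27; r = 24 − 27 = -3
x=7: ŷ = 9.5 + 3.5·7 = 34; r = 32 − 34 = -2
x=8: ŷ = 9.5 + 3.5·8 = 37.5; r = 38.5 − 37.5 = 1
x=10: ŷ = 9.5 + 3.5·10 = 44.5; r = 42.5 − 44.5 = -2
x=11: ŷ = 9.5 + 3.5·11 = 48; r = 45 − 48 = -3
x=13: ŷ = 9.5 + 3.5·13 = 55; r = 61 − 55 = 6
x=14: ŷ = 9.5 + 3.5·14 = 58.5; r = 56.5 − 58.5 = -2
SSE = 1 + 36 + 9 + 4 + 1 + 4 + 9 + 36 + 4 = 104
s = √(104/7) = √14.8571 ≈ 3.85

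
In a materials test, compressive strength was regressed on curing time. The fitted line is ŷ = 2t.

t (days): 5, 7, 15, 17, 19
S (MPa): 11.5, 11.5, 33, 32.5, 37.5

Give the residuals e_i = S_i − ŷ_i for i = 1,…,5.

t=5: ŷ = 2·5 = 10; e = 11.5 − 10 = 1.5
t=7: ŷ = 2·7 = 14; e = 11.5 − 14 = -2.5
t=15: ŷ = 2·15 = 30; e = 33 − 30 = 3
t=17: ŷ = 2·17 = 34; e = 32.5 − 34 = -1.5
t=19: ŷ = 2·19 = 38; e = 37.5 − 38 = -0.5

1.5, -2.5, 3, -1.5, -0.5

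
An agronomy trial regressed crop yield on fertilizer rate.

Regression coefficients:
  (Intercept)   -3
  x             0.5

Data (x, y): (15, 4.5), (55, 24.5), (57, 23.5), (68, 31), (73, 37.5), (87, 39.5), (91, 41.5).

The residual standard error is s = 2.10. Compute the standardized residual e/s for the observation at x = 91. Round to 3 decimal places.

ŷ = -3 + 0.5·91 = 42.5
e = 41.5 − 42.5 = -1
e/s = -1 / 2.10 = -0.476

-0.476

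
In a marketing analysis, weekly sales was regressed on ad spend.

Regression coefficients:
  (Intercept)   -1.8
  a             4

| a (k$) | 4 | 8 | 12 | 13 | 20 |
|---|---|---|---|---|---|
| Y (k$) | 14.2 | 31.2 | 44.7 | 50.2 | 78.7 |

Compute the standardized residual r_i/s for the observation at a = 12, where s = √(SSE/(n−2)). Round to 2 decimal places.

-1.39

a=4: ŷ = -1.8 + 4·4 = 14.2; r = 14.2 − 14.2 = 0
a=8: ŷ = -1.8 + 4·8 = 30.2; r = 31.2 − 30.2 = 1
a=12: ŷ = -1.8 + 4·12 = 46.2; r = 44.7 − 46.2 = -1.5
a=13: ŷ = -1.8 + 4·13 = 50.2; r = 50.2 − 50.2 = 0
a=20: ŷ = -1.8 + 4·20 = 78.2; r = 78.7 − 78.2 = 0.5
SSE = 0 + 1 + 2.25 + 0 + 0.25 = 3.5
s = √(3.5/3) = 1.08012
r/s = -1.5 / 1.08012 = -1.39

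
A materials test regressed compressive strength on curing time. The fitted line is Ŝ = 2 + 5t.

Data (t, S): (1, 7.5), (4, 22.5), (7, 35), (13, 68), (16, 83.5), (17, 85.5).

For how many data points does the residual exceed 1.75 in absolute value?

1

t=1: Ŝ = 2 + 5·1 = 7; e = 7.5 − 7 = 0.5
t=4: Ŝ = 2 + 5·4 = 22; e = 22.5 − 22 = 0.5
t=7: Ŝ = 2 + 5·7 = 37; e = 35 − 37 = -2
t=13: Ŝ = 2 + 5·13 = 67; e = 68 − 67 = 1
t=16: Ŝ = 2 + 5·16 = 82; e = 83.5 − 82 = 1.5
t=17: Ŝ = 2 + 5·17 = 87; e = 85.5 − 87 = -1.5
|e| > 1.75: t=7 (|e|=2) → 1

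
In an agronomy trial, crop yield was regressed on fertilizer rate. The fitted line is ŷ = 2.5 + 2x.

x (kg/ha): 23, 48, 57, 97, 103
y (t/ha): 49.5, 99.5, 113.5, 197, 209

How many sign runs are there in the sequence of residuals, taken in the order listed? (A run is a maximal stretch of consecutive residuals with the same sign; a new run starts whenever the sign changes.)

x=23: ŷ = 2.5 + 2·23 = 48.5; e = 49.5 − 48.5 = 1
x=48: ŷ = 2.5 + 2·48 = 98.5; e = 99.5 − 98.5 = 1
x=57: ŷ = 2.5 + 2·57 = 116.5; e = 113.5 − 116.5 = -3
x=97: ŷ = 2.5 + 2·97 = 196.5; e = 197 − 196.5 = 0.5
x=103: ŷ = 2.5 + 2·103 = 208.5; e = 209 − 208.5 = 0.5
Signs: + + − + +
Runs: +×2, −×1, +×2 → 3

3 runs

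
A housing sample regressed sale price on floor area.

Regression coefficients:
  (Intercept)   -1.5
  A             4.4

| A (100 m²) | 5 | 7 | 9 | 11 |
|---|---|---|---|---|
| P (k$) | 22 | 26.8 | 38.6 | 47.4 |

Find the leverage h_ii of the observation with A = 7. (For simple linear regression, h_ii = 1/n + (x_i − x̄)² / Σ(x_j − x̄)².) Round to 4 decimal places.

h = 0.3000

Ā = (5 + 7 + 9 + 11)/4 = 8
Σ(A − Ā)² = 9 + 1 + 1 + 9 = 20
h = 1/4 + (-1)²/20 = 0.25 + 0.05 = 0.3000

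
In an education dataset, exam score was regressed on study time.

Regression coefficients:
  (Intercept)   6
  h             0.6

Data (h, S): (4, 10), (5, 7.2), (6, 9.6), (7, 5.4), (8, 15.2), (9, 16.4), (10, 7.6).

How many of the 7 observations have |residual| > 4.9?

1

h=4: Ŝ = 6 + 0.6·4 = 8.4; r = 10 − 8.4 = 1.6
h=5: Ŝ = 6 + 0.6·5 = 9; r = 7.2 − 9 = -1.8
h=6: Ŝ = 6 + 0.6·6 = 9.6; r = 9.6 − 9.6 = 0
h=7: Ŝ = 6 + 0.6·7 = 10.2; r = 5.4 − 10.2 = -4.8
h=8: Ŝ = 6 + 0.6·8 = 10.8; r = 15.2 − 10.8 = 4.4
h=9: Ŝ = 6 + 0.6·9 = 11.4; r = 16.4 − 11.4 = 5
h=10: Ŝ = 6 + 0.6·10 = 12; r = 7.6 − 12 = -4.4
|r| > 4.9: h=9 (|r|=5) → 1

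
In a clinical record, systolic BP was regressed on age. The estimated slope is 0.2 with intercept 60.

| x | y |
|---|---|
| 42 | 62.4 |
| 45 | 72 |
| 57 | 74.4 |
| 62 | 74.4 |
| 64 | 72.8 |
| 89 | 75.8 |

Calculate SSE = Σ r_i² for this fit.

SSE = 62

x=42: ŷ = 60 + 0.2·42 = 68.4; r = 62.4 − 68.4 = -6
x=45: ŷ = 60 + 0.2·45 = 69; r = 72 − 69 = 3
x=57: ŷ = 60 + 0.2·57 = 71.4; r = 74.4 − 71.4 = 3
x=62: ŷ = 60 + 0.2·62 = 72.4; r = 74.4 − 72.4 = 2
x=64: ŷ = 60 + 0.2·64 = 72.8; r = 72.8 − 72.8 = 0
x=89: ŷ = 60 + 0.2·89 = 77.8; r = 75.8 − 77.8 = -2
SSE = 36 + 9 + 9 + 4 + 0 + 4 = 62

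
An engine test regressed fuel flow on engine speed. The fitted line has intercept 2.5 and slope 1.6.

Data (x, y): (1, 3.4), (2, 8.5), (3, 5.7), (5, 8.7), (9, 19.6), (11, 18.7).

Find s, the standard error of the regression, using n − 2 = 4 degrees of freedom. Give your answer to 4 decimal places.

s = 2.4176

x=1: ŷ = 2.5 + 1.6·1 = 4.1; r = 3.4 − 4.1 = -0.7
x=2: ŷ = 2.5 + 1.6·2 = 5.7; r = 8.5 − 5.7 = 2.8
x=3: ŷ = 2.5 + 1.6·3 = 7.3; r = 5.7 − 7.3 = -1.6
x=5: ŷ = 2.5 + 1.6·5 = 10.5; r = 8.7 − 10.5 = -1.8
x=9: ŷ = 2.5 + 1.6·9 = 16.9; r = 19.6 − 16.9 = 2.7
x=11: ŷ = 2.5 + 1.6·11 = 20.1; r = 18.7 − 20.1 = -1.4
SSE = 0.49 + 7.84 + 2.56 + 3.24 + 7.29 + 1.96 = 23.38
s = √(23.38/4) = √5.845 ≈ 2.4176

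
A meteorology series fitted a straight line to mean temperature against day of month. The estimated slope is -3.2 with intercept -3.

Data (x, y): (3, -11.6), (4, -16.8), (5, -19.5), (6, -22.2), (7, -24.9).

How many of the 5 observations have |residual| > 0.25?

4

x=3: ŷ = -3 − 3.2·3 = -12.6; r = -11.6 − (-12.6) = 1
x=4: ŷ = -3 − 3.2·4 = -15.8; r = -16.8 − (-15.8) = -1
x=5: ŷ = -3 − 3.2·5 = -19; r = -19.5 − (-19) = -0.5
x=6: ŷ = -3 − 3.2·6 = -22.2; r = -22.2 − (-22.2) = 0
x=7: ŷ = -3 − 3.2·7 = -25.4; r = -24.9 − (-25.4) = 0.5
|r| > 0.25: x=3 (|r|=1), x=4 (|r|=1), x=5 (|r|=0.5), x=7 (|r|=0.5) → 4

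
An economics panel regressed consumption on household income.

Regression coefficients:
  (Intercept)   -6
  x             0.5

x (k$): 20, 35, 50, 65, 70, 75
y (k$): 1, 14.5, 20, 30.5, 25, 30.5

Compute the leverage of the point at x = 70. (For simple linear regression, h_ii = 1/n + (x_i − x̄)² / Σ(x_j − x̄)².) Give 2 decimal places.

x̄ = (20 + 35 + 50 + 65 + 70 + 75)/6 = 52.5
Σ(x − x̄)² = 1056.25 + 306.25 + 6.25 + 156.25 + 306.25 + 506.25 = 2337.5
h = 1/6 + (17.5)²/2337.5 = 0.166667 + 0.131016 = 0.30

h = 0.30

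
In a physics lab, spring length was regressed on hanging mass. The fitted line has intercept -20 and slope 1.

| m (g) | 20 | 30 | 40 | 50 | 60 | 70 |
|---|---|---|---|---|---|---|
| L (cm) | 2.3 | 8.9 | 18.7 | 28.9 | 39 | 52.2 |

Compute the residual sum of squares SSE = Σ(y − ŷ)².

SSE = 15.24

m=20: L̂ = -20 + 20 = 0; e = 2.3 − 0 = 2.3
m=30: L̂ = -20 + 30 = 10; e = 8.9 − 10 = -1.1
m=40: L̂ = -20 + 40 = 20; e = 18.7 − 20 = -1.3
m=50: L̂ = -20 + 50 = 30; e = 28.9 − 30 = -1.1
m=60: L̂ = -20 + 60 = 40; e = 39 − 40 = -1
m=70: L̂ = -20 + 70 = 50; e = 52.2 − 50 = 2.2
SSE = 5.29 + 1.21 + 1.69 + 1.21 + 1 + 4.84 = 15.24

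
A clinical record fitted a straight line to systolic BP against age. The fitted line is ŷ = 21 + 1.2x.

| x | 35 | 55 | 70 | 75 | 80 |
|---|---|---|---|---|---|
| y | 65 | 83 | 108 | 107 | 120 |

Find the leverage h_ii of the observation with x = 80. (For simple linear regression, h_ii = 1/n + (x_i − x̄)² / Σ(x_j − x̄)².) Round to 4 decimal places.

h = 0.4173

x̄ = (35 + 55 + 70 + 75 + 80)/5 = 63
Σ(x − x̄)² = 784 + 64 + 49 + 144 + 289 = 1330
h = 1/5 + (17)²/1330 = 0.2 + 0.217293 = 0.4173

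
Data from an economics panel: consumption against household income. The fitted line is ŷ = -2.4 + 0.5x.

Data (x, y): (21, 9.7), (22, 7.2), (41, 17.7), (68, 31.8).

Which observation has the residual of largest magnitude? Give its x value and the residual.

x=21: ŷ = -2.4 + 0.5·21 = 8.1; e = 9.7 − 8.1 = 1.6
x=22: ŷ = -2.4 + 0.5·22 = 8.6; e = 7.2 − 8.6 = -1.4
x=41: ŷ = -2.4 + 0.5·41 = 18.1; e = 17.7 − 18.1 = -0.4
x=68: ŷ = -2.4 + 0.5·68 = 31.6; e = 31.8 − 31.6 = 0.2
Largest |e| is 1.6 at x = 21, residual 1.6.

x = 21, e = 1.6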